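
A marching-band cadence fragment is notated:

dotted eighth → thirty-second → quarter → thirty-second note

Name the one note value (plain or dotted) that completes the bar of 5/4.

The bar of 5/4 = 40 thirty-second notes.
In thirty-second notes: dotted eighth = 6; thirty-second = 1; quarter = 8; thirty-second note = 1.
Total: 6 + 1 + 8 + 1 = 16.
Remaining: 40 − 16 = 24 thirty-second notes, which is a dotted half note.

dotted half note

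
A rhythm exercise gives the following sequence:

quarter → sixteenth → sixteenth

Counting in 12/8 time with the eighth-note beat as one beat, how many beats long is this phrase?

3

One eighth-note beat = 2 sixteenth notes.
In sixteenth notes: quarter = 4; sixteenth = 1; sixteenth = 1.
Sum: 4 + 1 + 1 = 6.
6 ÷ 2 = 3 beats.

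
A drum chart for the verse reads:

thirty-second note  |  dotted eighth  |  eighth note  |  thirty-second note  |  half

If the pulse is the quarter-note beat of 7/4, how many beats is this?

3.5

One quarter-note beat = 8 thirty-second notes.
Working in thirty-second notes: thirty-second note = 1; dotted eighth = 6; eighth note = 4; thirty-second note = 1; half = 16.
Adding: 1 + 6 + 4 + 1 + 16 = 28.
28 ÷ 8 = 3.5 beats.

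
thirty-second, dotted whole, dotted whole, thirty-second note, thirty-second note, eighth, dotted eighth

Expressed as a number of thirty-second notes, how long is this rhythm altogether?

109

Each duration in thirty-second notes: thirty-second = 1; dotted whole = 48; dotted whole = 48; thirty-second note = 1; thirty-second note = 1; eighth = 4; dotted eighth = 6.
Altogether 1 + 48 + 48 + 1 + 1 + 4 + 6 = 109 thirty-second notes.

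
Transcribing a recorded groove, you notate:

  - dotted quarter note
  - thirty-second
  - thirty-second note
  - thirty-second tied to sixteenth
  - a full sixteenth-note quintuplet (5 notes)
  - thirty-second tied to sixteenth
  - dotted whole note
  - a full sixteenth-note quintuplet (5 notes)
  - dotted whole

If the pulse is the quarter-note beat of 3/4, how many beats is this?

16.5

One quarter-note beat = 8 thirty-second notes.
Express everything in thirty-second notes: dotted quarter note = 12; thirty-second = 1; thirty-second note = 1; thirty-second tied to sixteenth (thirty-second + sixteenth) = 3; a full sixteenth-note quintuplet (5 notes) (five quintuplet sixteenths span one quarter) = 8; thirty-second tied to sixteenth (thirty-second + sixteenth) = 3; dotted whole note = 48; a full sixteenth-note quintuplet (5 notes) (five quintuplet sixteenths span one quarter) = 8; dotted whole = 48.
Altogether 12 + 1 + 1 + 3 + 8 + 3 + 48 + 8 + 48 = 132.
132 ÷ 8 = 16.5 beats.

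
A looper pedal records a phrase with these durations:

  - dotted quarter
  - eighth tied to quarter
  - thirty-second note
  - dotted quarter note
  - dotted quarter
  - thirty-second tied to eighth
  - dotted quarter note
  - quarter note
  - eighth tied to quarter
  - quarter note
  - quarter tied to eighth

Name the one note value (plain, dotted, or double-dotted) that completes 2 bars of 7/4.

dotted eighth note

2 bars of 7/4 = 112 thirty-second notes.
Working in thirty-second notes: dotted quarter = 12; eighth tied to quarter (eighth + quarter) = 12; thirty-second note = 1; dotted quarter note = 12; dotted quarter = 12; thirty-second tied to eighth (thirty-second + eighth) = 5; dotted quarter note = 12; quarter note = 8; eighth tied to quarter (eighth + quarter) = 12; quarter note = 8; quarter tied to eighth (quarter + eighth) = 12.
Total: 12 + 12 + 1 + 12 + 12 + 5 + 12 + 8 + 12 + 8 + 12 = 106.
Remaining: 112 − 106 = 6 thirty-second notes, which is a dotted eighth note.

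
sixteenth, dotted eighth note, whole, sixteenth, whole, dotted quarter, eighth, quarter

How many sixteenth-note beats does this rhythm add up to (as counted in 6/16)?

One sixteenth-note beat = 2 thirty-second notes.
Convert each value to thirty-second notes: sixteenth = 2; dotted eighth note = 6; whole = 32; sixteenth = 2; whole = 32; dotted quarter = 12; eighth = 4; quarter = 8.
Sum: 2 + 6 + 32 + 2 + 32 + 12 + 4 + 8 = 98.
98 ÷ 2 = 49 beats.

49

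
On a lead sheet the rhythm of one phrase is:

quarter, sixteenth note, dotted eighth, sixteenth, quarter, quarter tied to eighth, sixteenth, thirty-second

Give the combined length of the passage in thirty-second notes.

41

In thirty-second notes: quarter = 8; sixteenth note = 2; dotted eighth = 6; sixteenth = 2; quarter = 8; quarter tied to eighth (quarter + eighth) = 12; sixteenth = 2; thirty-second = 1.
Sum: 8 + 2 + 6 + 2 + 8 + 12 + 2 + 1 = 41 thirty-second notes.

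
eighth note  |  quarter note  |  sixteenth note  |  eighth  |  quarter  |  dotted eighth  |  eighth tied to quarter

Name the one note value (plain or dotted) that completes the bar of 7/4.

dotted quarter note

The bar of 7/4 = 28 sixteenth notes.
Working in sixteenth notes: eighth note = 2; quarter note = 4; sixteenth note = 1; eighth = 2; quarter = 4; dotted eighth = 3; eighth tied to quarter (eighth + quarter) = 6.
Total: 2 + 4 + 1 + 2 + 4 + 3 + 6 = 22.
Remaining: 28 − 22 = 6 sixteenth notes, which is a dotted quarter note.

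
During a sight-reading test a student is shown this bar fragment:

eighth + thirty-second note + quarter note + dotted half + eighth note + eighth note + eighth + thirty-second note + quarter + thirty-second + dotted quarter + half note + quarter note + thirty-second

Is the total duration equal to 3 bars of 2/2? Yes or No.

One bar of 2/2 = 32 thirty-second notes, so 3 bars = 96.
In thirty-second notes: eighth = 4; thirty-second note = 1; quarter note = 8; dotted half = 24; eighth note = 4; eighth note = 4; eighth = 4; thirty-second note = 1; quarter = 8; thirty-second = 1; dotted quarter = 12; half note = 16; quarter note = 8; thirty-second = 1.
Total: 4 + 1 + 8 + 24 + 4 + 4 + 4 + 1 + 8 + 1 + 12 + 16 + 8 + 1 = 96.
96 equals 96, so the answer is Yes.

Yes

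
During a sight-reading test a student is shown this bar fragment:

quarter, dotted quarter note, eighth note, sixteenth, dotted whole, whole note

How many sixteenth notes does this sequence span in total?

In sixteenth notes: quarter = 4; dotted quarter note = 6; eighth note = 2; sixteenth = 1; dotted whole = 24; whole note = 16.
Total: 4 + 6 + 2 + 1 + 24 + 16 = 53 sixteenth notes.

53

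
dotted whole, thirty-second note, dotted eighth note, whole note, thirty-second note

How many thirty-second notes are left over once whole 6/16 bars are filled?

4

One bar of 6/16 = 12 thirty-second notes.
Convert each value to thirty-second notes: dotted whole = 48; thirty-second note = 1; dotted eighth note = 6; whole note = 32; thirty-second note = 1.
Total: 48 + 1 + 6 + 32 + 1 = 88.
88 ÷ 12 = 7 complete bars with 4 thirty-second notes remaining.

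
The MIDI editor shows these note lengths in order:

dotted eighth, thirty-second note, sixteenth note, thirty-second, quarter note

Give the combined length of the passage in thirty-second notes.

In thirty-second notes: dotted eighth = 6; thirty-second note = 1; sixteenth note = 2; thirty-second = 1; quarter note = 8.
Altogether 6 + 1 + 2 + 1 + 8 = 18 thirty-second notes.

18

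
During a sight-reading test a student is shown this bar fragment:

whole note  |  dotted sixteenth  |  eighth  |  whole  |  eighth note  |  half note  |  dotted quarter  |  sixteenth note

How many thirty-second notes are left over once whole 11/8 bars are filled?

17

One bar of 11/8 = 44 thirty-second notes.
Working in thirty-second notes: whole note = 32; dotted sixteenth = 3; eighth = 4; whole = 32; eighth note = 4; half note = 16; dotted quarter = 12; sixteenth note = 2.
Total: 32 + 3 + 4 + 32 + 4 + 16 + 12 + 2 = 105.
105 ÷ 44 = 2 complete bars with 17 thirty-second notes remaining.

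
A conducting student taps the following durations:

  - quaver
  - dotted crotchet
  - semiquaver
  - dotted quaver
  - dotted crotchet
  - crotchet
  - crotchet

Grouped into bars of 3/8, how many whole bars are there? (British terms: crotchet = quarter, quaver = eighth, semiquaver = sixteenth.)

4

One bar of 3/8 = 6 sixteenth notes.
Each duration in sixteenth notes: quaver = 2; dotted crotchet = 6; semiquaver = 1; dotted quaver = 3; dotted crotchet = 6; crotchet = 4; crotchet = 4.
Total: 2 + 6 + 1 + 3 + 6 + 4 + 4 = 26.
26 ÷ 6 = 4 complete bars with 2 left over.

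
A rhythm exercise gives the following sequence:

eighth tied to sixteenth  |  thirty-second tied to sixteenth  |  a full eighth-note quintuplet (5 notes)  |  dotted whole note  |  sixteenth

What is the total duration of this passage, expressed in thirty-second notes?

In thirty-second notes: eighth tied to sixteenth (eighth + sixteenth) = 6; thirty-second tied to sixteenth (thirty-second + sixteenth) = 3; a full eighth-note quintuplet (5 notes) (five quintuplet eighths span one half) = 16; dotted whole note = 48; sixteenth = 2.
Total: 6 + 3 + 16 + 48 + 2 = 75 thirty-second notes.

75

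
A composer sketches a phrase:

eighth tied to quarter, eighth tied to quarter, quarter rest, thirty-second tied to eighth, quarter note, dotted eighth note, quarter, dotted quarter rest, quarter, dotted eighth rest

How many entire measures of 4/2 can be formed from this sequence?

One bar of 4/2 = 64 thirty-second notes.
Working in thirty-second notes: eighth tied to quarter (eighth + quarter) = 12; eighth tied to quarter (eighth + quarter) = 12; quarter rest = 8; thirty-second tied to eighth (thirty-second + eighth) = 5; quarter note = 8; dotted eighth note = 6; quarter = 8; dotted quarter rest = 12; quarter = 8; dotted eighth rest = 6.
Sum: 12 + 12 + 8 + 5 + 8 + 6 + 8 + 12 + 8 + 6 = 85.
85 ÷ 64 = 1 complete bar with 21 left over.

1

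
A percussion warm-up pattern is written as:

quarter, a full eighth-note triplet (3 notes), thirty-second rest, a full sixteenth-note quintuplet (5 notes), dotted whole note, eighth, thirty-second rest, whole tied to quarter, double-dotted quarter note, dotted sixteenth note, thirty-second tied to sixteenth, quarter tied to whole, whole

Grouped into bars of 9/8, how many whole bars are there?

One bar of 9/8 = 36 thirty-second notes.
Convert each value to thirty-second notes: quarter = 8; a full eighth-note triplet (3 notes) (three triplet eighths span one quarter) = 8; thirty-second rest = 1; a full sixteenth-note quintuplet (5 notes) (five quintuplet sixteenths span one quarter) = 8; dotted whole note = 48; eighth = 4; thirty-second rest = 1; whole tied to quarter (whole + quarter) = 40; double-dotted quarter note = 14; dotted sixteenth note = 3; thirty-second tied to sixteenth (thirty-second + sixteenth) = 3; quarter tied to whole (quarter + whole) = 40; whole = 32.
Sum: 8 + 8 + 1 + 8 + 48 + 4 + 1 + 40 + 14 + 3 + 3 + 40 + 32 = 210.
210 ÷ 36 = 5 complete bars with 30 left over.

5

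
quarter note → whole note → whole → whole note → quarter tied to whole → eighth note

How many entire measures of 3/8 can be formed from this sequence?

12

One bar of 3/8 = 3 eighth notes.
Working in eighth notes: quarter note = 2; whole note = 8; whole = 8; whole note = 8; quarter tied to whole (quarter + whole) = 10; eighth note = 1.
Adding: 2 + 8 + 8 + 8 + 10 + 1 = 37.
37 ÷ 3 = 12 complete bars with 1 left over.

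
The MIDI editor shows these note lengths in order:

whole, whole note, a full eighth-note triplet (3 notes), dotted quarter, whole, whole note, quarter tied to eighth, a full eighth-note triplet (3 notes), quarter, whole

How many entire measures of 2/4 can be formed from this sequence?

13

One bar of 2/4 = 4 eighth notes.
Convert each value to eighth notes: whole = 8; whole note = 8; a full eighth-note triplet (3 notes) (three triplet eighths span one quarter) = 2; dotted quarter = 3; whole = 8; whole note = 8; quarter tied to eighth (quarter + eighth) = 3; a full eighth-note triplet (3 notes) (three triplet eighths span one quarter) = 2; quarter = 2; whole = 8.
Total: 8 + 8 + 2 + 3 + 8 + 8 + 3 + 2 + 2 + 8 = 52.
52 ÷ 4 = 13 complete bars with 0 left over.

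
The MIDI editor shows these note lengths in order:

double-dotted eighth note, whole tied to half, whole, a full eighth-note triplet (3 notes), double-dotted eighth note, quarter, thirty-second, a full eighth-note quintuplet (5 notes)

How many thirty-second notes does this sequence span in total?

127

Express everything in thirty-second notes: double-dotted eighth note = 7; whole tied to half (whole + half) = 48; whole = 32; a full eighth-note triplet (3 notes) (three triplet eighths span one quarter) = 8; double-dotted eighth note = 7; quarter = 8; thirty-second = 1; a full eighth-note quintuplet (5 notes) (five quintuplet eighths span one half) = 16.
Sum: 7 + 48 + 32 + 8 + 7 + 8 + 1 + 16 = 127 thirty-second notes.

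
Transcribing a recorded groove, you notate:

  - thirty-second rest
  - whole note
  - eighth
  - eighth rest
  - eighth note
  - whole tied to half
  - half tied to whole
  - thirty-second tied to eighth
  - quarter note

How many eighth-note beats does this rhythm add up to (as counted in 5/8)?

One eighth-note beat = 4 thirty-second notes.
Express everything in thirty-second notes: thirty-second rest = 1; whole note = 32; eighth = 4; eighth rest = 4; eighth note = 4; whole tied to half (whole + half) = 48; half tied to whole (half + whole) = 48; thirty-second tied to eighth (thirty-second + eighth) = 5; quarter note = 8.
Altogether 1 + 32 + 4 + 4 + 4 + 48 + 48 + 5 + 8 = 154.
154 ÷ 4 = 38.5 beats.

38.5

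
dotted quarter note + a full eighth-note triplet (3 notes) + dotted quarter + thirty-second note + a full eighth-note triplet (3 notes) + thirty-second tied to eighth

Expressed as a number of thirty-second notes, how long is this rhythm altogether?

Express everything in thirty-second notes: dotted quarter note = 12; a full eighth-note triplet (3 notes) (three triplet eighths span one quarter) = 8; dotted quarter = 12; thirty-second note = 1; a full eighth-note triplet (3 notes) (three triplet eighths span one quarter) = 8; thirty-second tied to eighth (thirty-second + eighth) = 5.
Adding: 12 + 8 + 12 + 1 + 8 + 5 = 46 thirty-second notes.

46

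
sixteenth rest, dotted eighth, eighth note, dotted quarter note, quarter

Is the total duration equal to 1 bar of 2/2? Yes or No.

Yes

One bar of 2/2 = 16 sixteenth notes.
Each duration in sixteenth notes: sixteenth rest = 1; dotted eighth = 3; eighth note = 2; dotted quarter note = 6; quarter = 4.
Altogether 1 + 3 + 2 + 6 + 4 = 16.
16 equals 16, so the answer is Yes.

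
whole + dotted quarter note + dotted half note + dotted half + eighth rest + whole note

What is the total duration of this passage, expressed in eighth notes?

Working in eighth notes: whole = 8; dotted quarter note = 3; dotted half note = 6; dotted half = 6; eighth rest = 1; whole note = 8.
Sum: 8 + 3 + 6 + 6 + 1 + 8 = 32 eighth notes.

32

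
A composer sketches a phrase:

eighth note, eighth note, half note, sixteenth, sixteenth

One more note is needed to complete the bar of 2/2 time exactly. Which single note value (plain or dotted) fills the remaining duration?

eighth note

The bar of 2/2 = 16 sixteenth notes.
In sixteenth notes: eighth note = 2; eighth note = 2; half note = 8; sixteenth = 1; sixteenth = 1.
Total: 2 + 2 + 8 + 1 + 1 = 14.
Remaining: 16 − 14 = 2 sixteenth notes, which is a eighth note.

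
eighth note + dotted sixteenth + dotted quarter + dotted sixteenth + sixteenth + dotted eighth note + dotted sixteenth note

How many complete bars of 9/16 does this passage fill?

1

One bar of 9/16 = 18 thirty-second notes.
Express everything in thirty-second notes: eighth note = 4; dotted sixteenth = 3; dotted quarter = 12; dotted sixteenth = 3; sixteenth = 2; dotted eighth note = 6; dotted sixteenth note = 3.
Altogether 4 + 3 + 12 + 3 + 2 + 6 + 3 = 33.
33 ÷ 18 = 1 complete bar with 15 left over.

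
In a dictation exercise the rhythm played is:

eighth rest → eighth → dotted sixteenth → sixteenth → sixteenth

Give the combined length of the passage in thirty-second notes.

15

Express everything in thirty-second notes: eighth rest = 4; eighth = 4; dotted sixteenth = 3; sixteenth = 2; sixteenth = 2.
Altogether 4 + 4 + 3 + 2 + 2 = 15 thirty-second notes.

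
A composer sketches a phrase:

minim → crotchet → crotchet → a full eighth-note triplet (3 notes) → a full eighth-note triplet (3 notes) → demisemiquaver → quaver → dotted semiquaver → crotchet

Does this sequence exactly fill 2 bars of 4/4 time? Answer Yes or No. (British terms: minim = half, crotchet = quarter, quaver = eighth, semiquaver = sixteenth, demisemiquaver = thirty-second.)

One bar of 4/4 = 32 thirty-second notes, so 2 bars = 64.
In thirty-second notes: minim = 16; crotchet = 8; crotchet = 8; a full eighth-note triplet (3 notes) (three triplet eighths span one quarter) = 8; a full eighth-note triplet (3 notes) (three triplet eighths span one quarter) = 8; demisemiquaver = 1; quaver = 4; dotted semiquaver = 3; crotchet = 8.
Altogether 16 + 8 + 8 + 8 + 8 + 1 + 4 + 3 + 8 = 64.
64 equals 64, so the answer is Yes.

Yes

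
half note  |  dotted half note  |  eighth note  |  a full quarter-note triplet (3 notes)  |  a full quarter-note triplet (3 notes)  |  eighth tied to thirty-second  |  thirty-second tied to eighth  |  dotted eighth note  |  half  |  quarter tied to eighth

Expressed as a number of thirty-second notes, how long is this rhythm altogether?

Express everything in thirty-second notes: half note = 16; dotted half note = 24; eighth note = 4; a full quarter-note triplet (3 notes) (three triplet quarters span one half) = 16; a full quarter-note triplet (3 notes) (three triplet quarters span one half) = 16; eighth tied to thirty-second (eighth + thirty-second) = 5; thirty-second tied to eighth (thirty-second + eighth) = 5; dotted eighth note = 6; half = 16; quarter tied to eighth (quarter + eighth) = 12.
Altogether 16 + 24 + 4 + 16 + 16 + 5 + 5 + 6 + 16 + 12 = 120 thirty-second notes.

120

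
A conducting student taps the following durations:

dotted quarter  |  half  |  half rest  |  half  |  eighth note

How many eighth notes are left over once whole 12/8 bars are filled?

One bar of 12/8 = 12 eighth notes.
Convert each value to eighth notes: dotted quarter = 3; half = 4; half rest = 4; half = 4; eighth note = 1.
Total: 3 + 4 + 4 + 4 + 1 = 16.
16 ÷ 12 = 1 complete bar with 4 eighth notes remaining.

4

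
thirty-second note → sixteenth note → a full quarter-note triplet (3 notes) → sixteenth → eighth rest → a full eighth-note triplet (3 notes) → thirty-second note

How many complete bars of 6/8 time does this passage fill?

1

One bar of 6/8 = 24 thirty-second notes.
Express everything in thirty-second notes: thirty-second note = 1; sixteenth note = 2; a full quarter-note triplet (3 notes) (three triplet quarters span one half) = 16; sixteenth = 2; eighth rest = 4; a full eighth-note triplet (3 notes) (three triplet eighths span one quarter) = 8; thirty-second note = 1.
Adding: 1 + 2 + 16 + 2 + 4 + 8 + 1 = 34.
34 ÷ 24 = 1 complete bar with 10 left over.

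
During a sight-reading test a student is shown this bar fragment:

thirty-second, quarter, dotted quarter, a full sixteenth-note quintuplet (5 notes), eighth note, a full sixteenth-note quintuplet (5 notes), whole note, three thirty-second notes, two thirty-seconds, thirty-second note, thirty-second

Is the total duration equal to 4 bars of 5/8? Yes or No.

Yes

One bar of 5/8 = 20 thirty-second notes, so 4 bars = 80.
Each duration in thirty-second notes: thirty-second = 1; quarter = 8; dotted quarter = 12; a full sixteenth-note quintuplet (5 notes) (five quintuplet sixteenths span one quarter) = 8; eighth note = 4; a full sixteenth-note quintuplet (5 notes) (five quintuplet sixteenths span one quarter) = 8; whole note = 32; thirty-second note = 1; thirty-second note = 1; thirty-second note = 1; thirty-second = 1; thirty-second = 1; thirty-second note = 1; thirty-second = 1.
Total: 1 + 8 + 12 + 8 + 4 + 8 + 32 + 1 + 1 + 1 + 1 + 1 + 1 + 1 = 80.
80 equals 80, so the answer is Yes.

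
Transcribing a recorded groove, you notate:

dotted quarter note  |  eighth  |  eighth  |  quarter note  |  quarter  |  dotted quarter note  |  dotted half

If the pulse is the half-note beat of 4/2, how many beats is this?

One half-note beat = 4 eighth notes.
In eighth notes: dotted quarter note = 3; eighth = 1; eighth = 1; quarter note = 2; quarter = 2; dotted quarter note = 3; dotted half = 6.
Altogether 3 + 1 + 1 + 2 + 2 + 3 + 6 = 18.
18 ÷ 4 = 4.5 beats.

4.5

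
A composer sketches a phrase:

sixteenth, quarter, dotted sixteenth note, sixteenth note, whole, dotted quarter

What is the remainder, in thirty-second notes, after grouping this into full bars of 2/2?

One bar of 2/2 = 32 thirty-second notes.
Convert each value to thirty-second notes: sixteenth = 2; quarter = 8; dotted sixteenth note = 3; sixteenth note = 2; whole = 32; dotted quarter = 12.
Adding: 2 + 8 + 3 + 2 + 32 + 12 = 59.
59 ÷ 32 = 1 complete bar with 27 thirty-second notes remaining.

27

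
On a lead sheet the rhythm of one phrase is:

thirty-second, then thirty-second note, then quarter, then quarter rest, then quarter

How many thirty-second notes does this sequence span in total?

Working in thirty-second notes: thirty-second = 1; thirty-second note = 1; quarter = 8; quarter rest = 8; quarter = 8.
Sum: 1 + 1 + 8 + 8 + 8 = 26 thirty-second notes.

26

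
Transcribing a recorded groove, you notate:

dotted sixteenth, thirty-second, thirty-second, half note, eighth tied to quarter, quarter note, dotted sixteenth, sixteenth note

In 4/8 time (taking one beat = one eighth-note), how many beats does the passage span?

11.5

One eighth-note beat = 4 thirty-second notes.
Express everything in thirty-second notes: dotted sixteenth = 3; thirty-second = 1; thirty-second = 1; half note = 16; eighth tied to quarter (eighth + quarter) = 12; quarter note = 8; dotted sixteenth = 3; sixteenth note = 2.
Total: 3 + 1 + 1 + 16 + 12 + 8 + 3 + 2 = 46.
46 ÷ 4 = 11.5 beats.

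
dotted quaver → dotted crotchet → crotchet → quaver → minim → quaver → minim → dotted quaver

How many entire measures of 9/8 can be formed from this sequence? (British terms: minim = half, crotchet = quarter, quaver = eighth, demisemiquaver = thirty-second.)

One bar of 9/8 = 18 sixteenth notes.
Convert each value to sixteenth notes: dotted quaver = 3; dotted crotchet = 6; crotchet = 4; quaver = 2; minim = 8; quaver = 2; minim = 8; dotted quaver = 3.
Sum: 3 + 6 + 4 + 2 + 8 + 2 + 8 + 3 = 36.
36 ÷ 18 = 2 complete bars with 0 left over.

2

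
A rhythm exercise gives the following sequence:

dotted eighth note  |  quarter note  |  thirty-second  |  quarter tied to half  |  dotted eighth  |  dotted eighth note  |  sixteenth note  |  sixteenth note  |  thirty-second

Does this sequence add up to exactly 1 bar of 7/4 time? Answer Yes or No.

Yes

One bar of 7/4 = 56 thirty-second notes.
Working in thirty-second notes: dotted eighth note = 6; quarter note = 8; thirty-second = 1; quarter tied to half (quarter + half) = 24; dotted eighth = 6; dotted eighth note = 6; sixteenth note = 2; sixteenth note = 2; thirty-second = 1.
Altogether 6 + 8 + 1 + 24 + 6 + 6 + 2 + 2 + 1 = 56.
56 equals 56, so the answer is Yes.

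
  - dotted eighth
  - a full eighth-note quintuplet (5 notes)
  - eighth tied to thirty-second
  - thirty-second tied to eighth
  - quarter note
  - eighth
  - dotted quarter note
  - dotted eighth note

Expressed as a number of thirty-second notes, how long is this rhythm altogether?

Each duration in thirty-second notes: dotted eighth = 6; a full eighth-note quintuplet (5 notes) (five quintuplet eighths span one half) = 16; eighth tied to thirty-second (eighth + thirty-second) = 5; thirty-second tied to eighth (thirty-second + eighth) = 5; quarter note = 8; eighth = 4; dotted quarter note = 12; dotted eighth note = 6.
Total: 6 + 16 + 5 + 5 + 8 + 4 + 12 + 6 = 62 thirty-second notes.

62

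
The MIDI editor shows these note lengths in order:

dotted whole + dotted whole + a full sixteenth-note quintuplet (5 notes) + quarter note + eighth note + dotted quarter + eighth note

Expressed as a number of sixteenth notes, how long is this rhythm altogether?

In sixteenth notes: dotted whole = 24; dotted whole = 24; a full sixteenth-note quintuplet (5 notes) (five quintuplet sixteenths span one quarter) = 4; quarter note = 4; eighth note = 2; dotted quarter = 6; eighth note = 2.
Adding: 24 + 24 + 4 + 4 + 2 + 6 + 2 = 66 sixteenth notes.

66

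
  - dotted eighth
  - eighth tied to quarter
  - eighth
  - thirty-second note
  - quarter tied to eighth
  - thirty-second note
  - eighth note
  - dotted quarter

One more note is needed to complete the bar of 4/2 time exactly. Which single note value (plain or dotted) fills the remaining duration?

The bar of 4/2 = 64 thirty-second notes.
Each duration in thirty-second notes: dotted eighth = 6; eighth tied to quarter (eighth + quarter) = 12; eighth = 4; thirty-second note = 1; quarter tied to eighth (quarter + eighth) = 12; thirty-second note = 1; eighth note = 4; dotted quarter = 12.
Adding: 6 + 12 + 4 + 1 + 12 + 1 + 4 + 12 = 52.
Remaining: 64 − 52 = 12 thirty-second notes, which is a dotted quarter note.

dotted quarter note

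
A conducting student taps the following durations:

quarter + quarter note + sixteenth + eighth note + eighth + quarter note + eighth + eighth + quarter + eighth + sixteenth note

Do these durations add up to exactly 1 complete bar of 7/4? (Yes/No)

Yes

One bar of 7/4 = 28 sixteenth notes.
Each duration in sixteenth notes: quarter = 4; quarter note = 4; sixteenth = 1; eighth note = 2; eighth = 2; quarter note = 4; eighth = 2; eighth = 2; quarter = 4; eighth = 2; sixteenth note = 1.
Altogether 4 + 4 + 1 + 2 + 2 + 4 + 2 + 2 + 4 + 2 + 1 = 28.
28 equals 28, so the answer is Yes.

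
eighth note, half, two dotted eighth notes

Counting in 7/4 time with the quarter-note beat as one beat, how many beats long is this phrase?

4

One quarter-note beat = 4 sixteenth notes.
Working in sixteenth notes: eighth note = 2; half = 8; dotted eighth note = 3; dotted eighth note = 3.
Adding: 2 + 8 + 3 + 3 = 16.
16 ÷ 4 = 4 beats.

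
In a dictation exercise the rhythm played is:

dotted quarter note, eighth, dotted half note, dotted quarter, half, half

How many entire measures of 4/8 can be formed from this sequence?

One bar of 4/8 = 4 eighth notes.
In eighth notes: dotted quarter note = 3; eighth = 1; dotted half note = 6; dotted quarter = 3; half = 4; half = 4.
Sum: 3 + 1 + 6 + 3 + 4 + 4 = 21.
21 ÷ 4 = 5 complete bars with 1 left over.

5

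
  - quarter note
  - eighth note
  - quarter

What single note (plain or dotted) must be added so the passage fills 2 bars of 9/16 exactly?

2 bars of 9/16 = 18 sixteenth notes.
Working in sixteenth notes: quarter note = 4; eighth note = 2; quarter = 4.
Adding: 4 + 2 + 4 = 10.
Remaining: 18 − 10 = 8 sixteenth notes, which is a half note.

half note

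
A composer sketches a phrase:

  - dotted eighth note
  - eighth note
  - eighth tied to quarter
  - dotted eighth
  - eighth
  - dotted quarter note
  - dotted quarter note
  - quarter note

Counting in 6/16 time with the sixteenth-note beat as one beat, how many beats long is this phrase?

One sixteenth-note beat = 2 thirty-second notes.
Convert each value to thirty-second notes: dotted eighth note = 6; eighth note = 4; eighth tied to quarter (eighth + quarter) = 12; dotted eighth = 6; eighth = 4; dotted quarter note = 12; dotted quarter note = 12; quarter note = 8.
Total: 6 + 4 + 12 + 6 + 4 + 12 + 12 + 8 = 64.
64 ÷ 2 = 32 beats.

32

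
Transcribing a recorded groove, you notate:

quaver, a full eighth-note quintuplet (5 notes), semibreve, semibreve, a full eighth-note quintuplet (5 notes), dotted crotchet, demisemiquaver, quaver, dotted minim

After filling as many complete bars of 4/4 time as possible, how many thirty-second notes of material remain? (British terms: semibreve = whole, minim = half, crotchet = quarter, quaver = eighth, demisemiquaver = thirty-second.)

One bar of 4/4 = 32 thirty-second notes.
Convert each value to thirty-second notes: quaver = 4; a full eighth-note quintuplet (5 notes) (five quintuplet eighths span one half) = 16; semibreve = 32; semibreve = 32; a full eighth-note quintuplet (5 notes) (five quintuplet eighths span one half) = 16; dotted crotchet = 12; demisemiquaver = 1; quaver = 4; dotted minim = 24.
Altogether 4 + 16 + 32 + 32 + 16 + 12 + 1 + 4 + 24 = 141.
141 ÷ 32 = 4 complete bars with 13 thirty-second notes remaining.

13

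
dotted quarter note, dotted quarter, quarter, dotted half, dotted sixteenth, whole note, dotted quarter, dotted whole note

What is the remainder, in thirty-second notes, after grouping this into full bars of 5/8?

One bar of 5/8 = 20 thirty-second notes.
Convert each value to thirty-second notes: dotted quarter note = 12; dotted quarter = 12; quarter = 8; dotted half = 24; dotted sixteenth = 3; whole note = 32; dotted quarter = 12; dotted whole note = 48.
Altogether 12 + 12 + 8 + 24 + 3 + 32 + 12 + 48 = 151.
151 ÷ 20 = 7 complete bars with 11 thirty-second notes remaining.

11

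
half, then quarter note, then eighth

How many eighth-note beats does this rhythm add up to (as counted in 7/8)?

7

One eighth-note beat = 2 sixteenth notes.
Express everything in sixteenth notes: half = 8; quarter note = 4; eighth = 2.
Total: 8 + 4 + 2 = 14.
14 ÷ 2 = 7 beats.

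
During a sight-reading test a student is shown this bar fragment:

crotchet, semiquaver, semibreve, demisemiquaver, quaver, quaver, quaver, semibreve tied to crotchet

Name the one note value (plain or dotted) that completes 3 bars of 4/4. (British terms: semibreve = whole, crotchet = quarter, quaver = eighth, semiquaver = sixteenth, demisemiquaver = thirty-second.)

3 bars of 4/4 = 96 thirty-second notes.
Each duration in thirty-second notes: crotchet = 8; semiquaver = 2; semibreve = 32; demisemiquaver = 1; quaver = 4; quaver = 4; quaver = 4; semibreve tied to crotchet (semibreve + crotchet) = 40.
Total: 8 + 2 + 32 + 1 + 4 + 4 + 4 + 40 = 95.
Remaining: 96 − 95 = 1 thirty-second note, which is a thirty-second note.

thirty-second note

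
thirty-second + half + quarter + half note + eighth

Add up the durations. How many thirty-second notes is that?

45

In thirty-second notes: thirty-second = 1; half = 16; quarter = 8; half note = 16; eighth = 4.
Total: 1 + 16 + 8 + 16 + 4 = 45 thirty-second notes.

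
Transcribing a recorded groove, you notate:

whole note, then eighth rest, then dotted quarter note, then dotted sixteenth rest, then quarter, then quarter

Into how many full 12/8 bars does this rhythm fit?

One bar of 12/8 = 48 thirty-second notes.
Convert each value to thirty-second notes: whole note = 32; eighth rest = 4; dotted quarter note = 12; dotted sixteenth rest = 3; quarter = 8; quarter = 8.
Adding: 32 + 4 + 12 + 3 + 8 + 8 = 67.
67 ÷ 48 = 1 complete bar with 19 left over.

1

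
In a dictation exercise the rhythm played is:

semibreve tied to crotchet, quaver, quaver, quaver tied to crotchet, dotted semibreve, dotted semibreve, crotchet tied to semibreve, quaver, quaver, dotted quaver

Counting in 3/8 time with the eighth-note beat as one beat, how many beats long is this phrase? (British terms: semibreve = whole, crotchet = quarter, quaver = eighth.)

One eighth-note beat = 2 sixteenth notes.
In sixteenth notes: semibreve tied to crotchet (semibreve + crotchet) = 20; quaver = 2; quaver = 2; quaver tied to crotchet (quaver + crotchet) = 6; dotted semibreve = 24; dotted semibreve = 24; crotchet tied to semibreve (crotchet + semibreve) = 20; quaver = 2; quaver = 2; dotted quaver = 3.
Altogether 20 + 2 + 2 + 6 + 24 + 24 + 20 + 2 + 2 + 3 = 105.
105 ÷ 2 = 52.5 beats.

52.5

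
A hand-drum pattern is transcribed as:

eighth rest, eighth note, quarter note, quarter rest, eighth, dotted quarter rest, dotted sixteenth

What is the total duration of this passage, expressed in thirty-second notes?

Each duration in thirty-second notes: eighth rest = 4; eighth note = 4; quarter note = 8; quarter rest = 8; eighth = 4; dotted quarter rest = 12; dotted sixteenth = 3.
Total: 4 + 4 + 8 + 8 + 4 + 12 + 3 = 43 thirty-second notes.

43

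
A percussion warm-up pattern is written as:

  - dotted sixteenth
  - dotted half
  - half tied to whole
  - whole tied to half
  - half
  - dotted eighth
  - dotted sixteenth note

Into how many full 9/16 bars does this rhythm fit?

8

One bar of 9/16 = 18 thirty-second notes.
Each duration in thirty-second notes: dotted sixteenth = 3; dotted half = 24; half tied to whole (half + whole) = 48; whole tied to half (whole + half) = 48; half = 16; dotted eighth = 6; dotted sixteenth note = 3.
Altogether 3 + 24 + 48 + 48 + 16 + 6 + 3 = 148.
148 ÷ 18 = 8 complete bars with 4 left over.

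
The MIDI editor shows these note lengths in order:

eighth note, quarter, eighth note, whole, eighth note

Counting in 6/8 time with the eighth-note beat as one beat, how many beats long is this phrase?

13

One eighth-note beat = 2 sixteenth notes.
Working in sixteenth notes: eighth note = 2; quarter = 4; eighth note = 2; whole = 16; eighth note = 2.
Sum: 2 + 4 + 2 + 16 + 2 = 26.
26 ÷ 2 = 13 beats.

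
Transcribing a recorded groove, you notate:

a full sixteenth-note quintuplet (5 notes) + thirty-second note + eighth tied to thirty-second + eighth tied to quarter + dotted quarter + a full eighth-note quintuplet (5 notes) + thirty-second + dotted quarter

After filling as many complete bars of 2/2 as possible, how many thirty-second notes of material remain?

One bar of 2/2 = 32 thirty-second notes.
Working in thirty-second notes: a full sixteenth-note quintuplet (5 notes) (five quintuplet sixteenths span one quarter) = 8; thirty-second note = 1; eighth tied to thirty-second (eighth + thirty-second) = 5; eighth tied to quarter (eighth + quarter) = 12; dotted quarter = 12; a full eighth-note quintuplet (5 notes) (five quintuplet eighths span one half) = 16; thirty-second = 1; dotted quarter = 12.
Sum: 8 + 1 + 5 + 12 + 12 + 16 + 1 + 12 = 67.
67 ÷ 32 = 2 complete bars with 3 thirty-second notes remaining.

3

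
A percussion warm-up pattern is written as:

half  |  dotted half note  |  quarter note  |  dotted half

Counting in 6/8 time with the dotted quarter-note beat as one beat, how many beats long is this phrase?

One dotted quarter-note beat = 3 eighth notes.
Express everything in eighth notes: half = 4; dotted half note = 6; quarter note = 2; dotted half = 6.
Adding: 4 + 6 + 2 + 6 = 18.
18 ÷ 3 = 6 beats.

6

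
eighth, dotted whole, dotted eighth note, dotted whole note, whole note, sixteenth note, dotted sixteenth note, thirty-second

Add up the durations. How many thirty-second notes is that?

Working in thirty-second notes: eighth = 4; dotted whole = 48; dotted eighth note = 6; dotted whole note = 48; whole note = 32; sixteenth note = 2; dotted sixteenth note = 3; thirty-second = 1.
Altogether 4 + 48 + 6 + 48 + 32 + 2 + 3 + 1 = 144 thirty-second notes.

144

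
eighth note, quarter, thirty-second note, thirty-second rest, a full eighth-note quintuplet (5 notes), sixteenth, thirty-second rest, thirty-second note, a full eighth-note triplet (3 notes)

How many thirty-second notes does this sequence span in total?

In thirty-second notes: eighth note = 4; quarter = 8; thirty-second note = 1; thirty-second rest = 1; a full eighth-note quintuplet (5 notes) (five quintuplet eighths span one half) = 16; sixteenth = 2; thirty-second rest = 1; thirty-second note = 1; a full eighth-note triplet (3 notes) (three triplet eighths span one quarter) = 8.
Adding: 4 + 8 + 1 + 1 + 16 + 2 + 1 + 1 + 8 = 42 thirty-second notes.

42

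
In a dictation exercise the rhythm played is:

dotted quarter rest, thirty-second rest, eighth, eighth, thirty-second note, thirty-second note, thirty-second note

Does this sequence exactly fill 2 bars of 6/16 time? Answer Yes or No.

Yes

One bar of 6/16 = 12 thirty-second notes, so 2 bars = 24.
Express everything in thirty-second notes: dotted quarter rest = 12; thirty-second rest = 1; eighth = 4; eighth = 4; thirty-second note = 1; thirty-second note = 1; thirty-second note = 1.
Adding: 12 + 1 + 4 + 4 + 1 + 1 + 1 = 24.
24 equals 24, so the answer is Yes.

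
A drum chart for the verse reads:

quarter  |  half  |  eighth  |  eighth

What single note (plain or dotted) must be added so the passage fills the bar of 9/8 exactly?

eighth note

The bar of 9/8 = 9 eighth notes.
Convert each value to eighth notes: quarter = 2; half = 4; eighth = 1; eighth = 1.
Adding: 2 + 4 + 1 + 1 = 8.
Remaining: 9 − 8 = 1 eighth note, which is a eighth note.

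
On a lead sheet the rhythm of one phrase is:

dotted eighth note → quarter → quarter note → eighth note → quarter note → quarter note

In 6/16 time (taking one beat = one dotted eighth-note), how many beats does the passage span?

One dotted eighth-note beat = 3 sixteenth notes.
Working in sixteenth notes: dotted eighth note = 3; quarter = 4; quarter note = 4; eighth note = 2; quarter note = 4; quarter note = 4.
Altogether 3 + 4 + 4 + 2 + 4 + 4 = 21.
21 ÷ 3 = 7 beats.

7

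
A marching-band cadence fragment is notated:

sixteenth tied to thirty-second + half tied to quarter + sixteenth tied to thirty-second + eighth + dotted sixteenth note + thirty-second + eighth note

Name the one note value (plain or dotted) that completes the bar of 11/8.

sixteenth note

The bar of 11/8 = 44 thirty-second notes.
In thirty-second notes: sixteenth tied to thirty-second (sixteenth + thirty-second) = 3; half tied to quarter (half + quarter) = 24; sixteenth tied to thirty-second (sixteenth + thirty-second) = 3; eighth = 4; dotted sixteenth note = 3; thirty-second = 1; eighth note = 4.
Altogether 3 + 24 + 3 + 4 + 3 + 1 + 4 = 42.
Remaining: 44 − 42 = 2 thirty-second notes, which is a sixteenth note.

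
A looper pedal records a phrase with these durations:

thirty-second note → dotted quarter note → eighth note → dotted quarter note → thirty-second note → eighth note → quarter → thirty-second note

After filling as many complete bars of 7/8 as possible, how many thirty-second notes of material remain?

15

One bar of 7/8 = 28 thirty-second notes.
Working in thirty-second notes: thirty-second note = 1; dotted quarter note = 12; eighth note = 4; dotted quarter note = 12; thirty-second note = 1; eighth note = 4; quarter = 8; thirty-second note = 1.
Total: 1 + 12 + 4 + 12 + 1 + 4 + 8 + 1 = 43.
43 ÷ 28 = 1 complete bar with 15 thirty-second notes remaining.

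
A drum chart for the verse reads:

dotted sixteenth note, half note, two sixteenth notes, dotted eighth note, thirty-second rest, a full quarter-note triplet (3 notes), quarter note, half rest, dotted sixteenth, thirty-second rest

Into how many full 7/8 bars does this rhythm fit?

2

One bar of 7/8 = 28 thirty-second notes.
In thirty-second notes: dotted sixteenth note = 3; half note = 16; sixteenth note = 2; sixteenth note = 2; dotted eighth note = 6; thirty-second rest = 1; a full quarter-note triplet (3 notes) (three triplet quarters span one half) = 16; quarter note = 8; half rest = 16; dotted sixteenth = 3; thirty-second rest = 1.
Adding: 3 + 16 + 2 + 2 + 6 + 1 + 16 + 8 + 16 + 3 + 1 = 74.
74 ÷ 28 = 2 complete bars with 18 left over.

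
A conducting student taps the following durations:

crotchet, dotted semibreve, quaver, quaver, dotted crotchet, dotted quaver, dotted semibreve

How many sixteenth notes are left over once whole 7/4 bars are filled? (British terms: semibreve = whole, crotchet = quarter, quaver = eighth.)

9

One bar of 7/4 = 28 sixteenth notes.
Express everything in sixteenth notes: crotchet = 4; dotted semibreve = 24; quaver = 2; quaver = 2; dotted crotchet = 6; dotted quaver = 3; dotted semibreve = 24.
Sum: 4 + 24 + 2 + 2 + 6 + 3 + 24 = 65.
65 ÷ 28 = 2 complete bars with 9 sixteenth notes remaining.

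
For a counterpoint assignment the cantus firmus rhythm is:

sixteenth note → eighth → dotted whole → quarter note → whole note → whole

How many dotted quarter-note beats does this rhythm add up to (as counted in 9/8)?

One dotted quarter-note beat = 6 sixteenth notes.
Each duration in sixteenth notes: sixteenth note = 1; eighth = 2; dotted whole = 24; quarter note = 4; whole note = 16; whole = 16.
Altogether 1 + 2 + 24 + 4 + 16 + 16 = 63.
63 ÷ 6 = 10.5 beats.

10.5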